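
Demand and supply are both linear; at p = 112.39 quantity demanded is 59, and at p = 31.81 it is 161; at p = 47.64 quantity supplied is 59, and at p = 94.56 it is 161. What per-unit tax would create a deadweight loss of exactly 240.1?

Demand slope = (31.81 − 112.39)/(161 − 59) = −0.79, so p = 159 − 0.79q.
Supply slope = (94.56 − 47.64)/(161 − 59) = 0.46, so p = 20.5 + 0.46q.
Competitive equilibrium: 159 − 0.79q = 20.5 + 0.46q → q* = 110.8, p* = 71.468.
A tax t gives Δq = t/1.25 and wedge t, so DWL = t²/2.5.
t²/2.5 = 240.1 → t² = 600.25 → t = 24.5.

24.5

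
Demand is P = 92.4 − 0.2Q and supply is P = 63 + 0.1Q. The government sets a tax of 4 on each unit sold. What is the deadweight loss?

26.67

Competitive equilibrium: 92.4 − 0.2Q = 63 + 0.1Q → Q* = 98, P* = 72.8.
With the tax, the buyer price exceeds the seller price by 4: (92.4 − 0.2Q) − (63 + 0.1Q) = 4 → Q' = 84.6667.
ΔQ = 98 − 84.6667 = 13.3333; the wedge equals the tax, 4.
DWL = ½ × 13.3333 × 4 = 26.67.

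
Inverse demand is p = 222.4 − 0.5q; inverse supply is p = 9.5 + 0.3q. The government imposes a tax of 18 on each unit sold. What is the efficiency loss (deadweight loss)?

202.50

Competitive equilibrium: 222.4 − 0.5q = 9.5 + 0.3q → q* = 266.125, p* = 89.3375.
With the tax, the buyer price exceeds the seller price by 18: (222.4 − 0.5q) − (9.5 + 0.3q) = 18 → q' = 243.625.
Δq = 266.125 − 243.625 = 22.5; the wedge equals the tax, 18.
Deadweight loss = ½ × 22.5 × 18 = 202.50.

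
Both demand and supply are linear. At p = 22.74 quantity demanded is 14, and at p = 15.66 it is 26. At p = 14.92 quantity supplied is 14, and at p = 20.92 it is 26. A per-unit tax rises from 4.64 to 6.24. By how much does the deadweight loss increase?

Demand slope = (15.66 − 22.74)/(26 − 14) = −0.59, so p = 31 − 0.59q.
Supply slope = (20.92 − 14.92)/(26 − 14) = 0.5, so p = 7.92 + 0.5q.
Competitive equilibrium: 31 − 0.59q = 7.92 + 0.5q → q* = 21.1743, p* = 18.5072.
For a per-unit tax t: Δq = t/1.09, so DWL = ½·t·(t/1.09) = t²/2.18.
At t = 4.64: DWL = 9.876. At t = 6.24: DWL = 17.861.
Increase = 17.861 − 9.876 = 7.99.

7.99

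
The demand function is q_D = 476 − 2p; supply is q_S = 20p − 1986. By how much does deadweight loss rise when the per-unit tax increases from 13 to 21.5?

In inverse form: demand p = 238 − 0.5q, supply p = 99.3 + 0.05q.
Competitive equilibrium: 238 − 0.5q = 99.3 + 0.05q → q* = 252.1818, p* = 111.9091.
For a per-unit tax t: Δq = t/0.55, so DWL = ½·t·(t/0.55) = t²/1.1.
At t = 13: DWL = 153.636. At t = 21.5: DWL = 420.227.
Increase = 420.227 − 153.636 = 266.59.

266.59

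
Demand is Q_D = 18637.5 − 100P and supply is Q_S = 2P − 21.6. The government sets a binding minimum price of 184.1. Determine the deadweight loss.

In inverse form: demand P = 186.375 − 0.01Q, supply P = 10.8 + 0.5Q.
Competitive equilibrium: 186.375 − 0.01Q = 10.8 + 0.5Q → Q* = 344.2647, P* = 182.9324.
At the floor P = 184.1, quantity demanded = (186.375 − 184.1)/0.01 = 227.5.
Sellers' marginal cost at Q' = 227.5: 10.8 + 0.5·227.5 = 124.55.
ΔQ = 344.2647 − 227.5 = 116.7647; wedge = 184.1 − 124.55 = 59.55.
DWL = ½ × 116.7647 × 59.55 = 3476.67.

3476.67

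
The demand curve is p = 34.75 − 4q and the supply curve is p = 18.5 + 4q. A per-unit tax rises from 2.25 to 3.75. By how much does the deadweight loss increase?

0.56

Competitive equilibrium: 34.75 − 4q = 18.5 + 4q → q* = 2.0313, p* = 26.625.
For a per-unit tax t: Δq = t/8, so DWL = ½·t·(t/8) = t²/16.
At t = 2.25: DWL = 0.316. At t = 3.75: DWL = 0.879.
Increase = 0.879 − 0.316 = 0.56.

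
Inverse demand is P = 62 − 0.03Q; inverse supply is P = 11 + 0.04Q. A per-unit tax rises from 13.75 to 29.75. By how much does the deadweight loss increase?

Competitive equilibrium: 62 − 0.03Q = 11 + 0.04Q → Q* = 728.5714, P* = 40.1429.
For a per-unit tax t: ΔQ = t/0.07, so DWL = ½·t·(t/0.07) = t²/0.14.
At t = 13.75: DWL = 1350.446. At t = 29.75: DWL = 6321.875.
Increase = 6321.875 − 1350.446 = 4971.43.

4971.43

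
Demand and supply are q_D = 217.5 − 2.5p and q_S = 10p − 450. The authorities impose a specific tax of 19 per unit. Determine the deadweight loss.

361

In inverse form: demand p = 87 − 0.4q, supply p = 45 + 0.1q.
Competitive equilibrium: 87 − 0.4q = 45 + 0.1q → q* = 84, p* = 53.4.
With the tax, the buyer price exceeds the seller price by 19: (87 − 0.4q) − (45 + 0.1q) = 19 → q' = 46.
Δq = 84 − 46 = 38; the wedge equals the tax, 19.
Welfare loss = ½ × 38 × 19 = 361.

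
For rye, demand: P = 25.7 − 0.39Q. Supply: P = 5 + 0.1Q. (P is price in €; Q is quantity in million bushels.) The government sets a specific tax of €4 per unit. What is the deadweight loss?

Competitive equilibrium: 25.7 − 0.39Q = 5 + 0.1Q → Q* = 42.2449, P* = 9.2245.
With the tax, the buyer price exceeds the seller price by 4: (25.7 − 0.39Q) − (5 + 0.1Q) = 4 → Q' = 34.0816.
ΔQ = 42.2449 − 34.0816 = 8.1633; the wedge equals the tax, 4.
DWL = ½ × 8.1633 × 4 = €16.33 million.

€16.33 million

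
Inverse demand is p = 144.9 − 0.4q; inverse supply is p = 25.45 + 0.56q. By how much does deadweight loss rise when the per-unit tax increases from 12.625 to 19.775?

Competitive equilibrium: 144.9 − 0.4q = 25.45 + 0.56q → q* = 124.4271, p* = 95.1292.
For a per-unit tax t: Δq = t/0.96, so DWL = ½·t·(t/0.96) = t²/1.92.
At t = 12.625: DWL = 83.016. At t = 19.775: DWL = 203.672.
Increase = 203.672 − 83.016 = 120.66.

120.66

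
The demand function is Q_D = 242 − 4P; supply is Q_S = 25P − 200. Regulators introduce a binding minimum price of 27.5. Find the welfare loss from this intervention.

348.64

In inverse form: demand P = 60.5 − 0.25Q, supply P = 8 + 0.04Q.
Competitive equilibrium: 60.5 − 0.25Q = 8 + 0.04Q → Q* = 181.0345, P* = 15.2414.
At the floor P = 27.5, quantity demanded = (60.5 − 27.5)/0.25 = 132.
Sellers' marginal cost at Q' = 132: 8 + 0.04·132 = 13.28.
ΔQ = 181.0345 − 132 = 49.0345; wedge = 27.5 − 13.28 = 14.22.
The triangle = ½ × 49.0345 × 14.22 = 348.64.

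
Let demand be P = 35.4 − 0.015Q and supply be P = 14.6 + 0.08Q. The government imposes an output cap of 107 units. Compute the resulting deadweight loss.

Competitive equilibrium: 35.4 − 0.015Q = 14.6 + 0.08Q → Q* = 218.9474, P* = 32.1158.
At Q = 107: demand price = 35.4 − 0.015·107 = 33.795; supply price = 14.6 + 0.08·107 = 23.16.
ΔQ = 218.9474 − 107 = 111.9474; wedge = 33.795 − 23.16 = 10.635.
The triangle = ½ × 111.9474 × 10.635 = 595.28.

595.28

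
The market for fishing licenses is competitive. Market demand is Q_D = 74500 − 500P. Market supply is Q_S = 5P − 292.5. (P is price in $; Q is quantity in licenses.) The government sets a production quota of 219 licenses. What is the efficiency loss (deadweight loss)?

In inverse form: demand P = 149 − 0.002Q, supply P = 58.5 + 0.2Q.
Competitive equilibrium: 149 − 0.002Q = 58.5 + 0.2Q → Q* = 448.0198, P* = 148.104.
At Q = 219: demand price = 149 − 0.002·219 = 148.562; supply price = 58.5 + 0.2·219 = 102.3.
ΔQ = 448.0198 − 219 = 229.0198; wedge = 148.562 − 102.3 = 46.262.
DWL = ½ × 229.0198 × 46.262 = $5297.46.

$5297.46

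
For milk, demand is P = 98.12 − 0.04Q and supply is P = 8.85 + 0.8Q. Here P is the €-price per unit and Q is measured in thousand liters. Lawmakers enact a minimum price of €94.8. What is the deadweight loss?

Competitive equilibrium: 98.12 − 0.04Q = 8.85 + 0.8Q → Q* = 106.2738, P* = 93.869.
At the floor P = 94.8, quantity demanded = (98.12 − 94.8)/0.04 = 83.
Sellers' marginal cost at Q' = 83: 8.85 + 0.8·83 = 75.25.
ΔQ = 106.2738 − 83 = 23.2738; wedge = 94.8 − 75.25 = 19.55.
Deadweight loss = ½ × 23.2738 × 19.55 = €227.50 thousand.

€227.50 thousand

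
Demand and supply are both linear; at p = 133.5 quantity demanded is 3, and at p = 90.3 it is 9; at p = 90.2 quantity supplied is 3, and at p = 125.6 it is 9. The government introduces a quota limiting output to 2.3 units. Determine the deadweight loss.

Demand slope = (90.3 − 133.5)/(9 − 3) = −7.2, so p = 155.1 − 7.2q.
Supply slope = (125.6 − 90.2)/(9 − 3) = 5.9, so p = 72.5 + 5.9q.
Competitive equilibrium: 155.1 − 7.2q = 72.5 + 5.9q → q* = 6.3053, p* = 109.7015.
At q = 2.3: demand price = 155.1 − 7.2·2.3 = 138.54; supply price = 72.5 + 5.9·2.3 = 86.07.
Δq = 6.3053 − 2.3 = 4.0053; wedge = 138.54 − 86.07 = 52.47.
Deadweight loss = ½ × 4.0053 × 52.47 = 105.08.

105.08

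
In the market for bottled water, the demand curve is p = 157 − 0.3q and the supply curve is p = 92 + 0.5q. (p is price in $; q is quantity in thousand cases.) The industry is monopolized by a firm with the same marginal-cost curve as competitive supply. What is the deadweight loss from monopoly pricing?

Competitive equilibrium: 157 − 0.3q = 92 + 0.5q → q* = 81.25, p* = 132.625.
Marginal revenue: MR = 157 − 0.6q. Set MR = MC: 157 − 0.6q = 92 + 0.5q → q_m = 59.0909.
Price p_m = 157 − 0.3·59.0909 = 139.2727; MC(q_m) = 92 + 0.5·59.0909 = 121.5455.
Competitive q* = 81.25, so Δq = 22.1591; wedge = 139.2727 − 121.5455 = 17.7272.
Welfare loss = ½ × 22.1591 × 17.7272 = $196.41 thousand.

$196.41 thousand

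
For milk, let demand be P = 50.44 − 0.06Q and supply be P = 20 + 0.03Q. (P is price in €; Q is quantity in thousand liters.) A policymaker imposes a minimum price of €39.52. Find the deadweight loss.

Competitive equilibrium: 50.44 − 0.06Q = 20 + 0.03Q → Q* = 338.2222, P* = 30.1467.
At the floor P = 39.52, quantity demanded = (50.44 − 39.52)/0.06 = 182.
Sellers' marginal cost at Q' = 182: 20 + 0.03·182 = 25.46.
ΔQ = 338.2222 − 182 = 156.2222; wedge = 39.52 − 25.46 = 14.06.
DWL = ½ × 156.2222 × 14.06 = €1098.24 thousand.

€1098.24 thousand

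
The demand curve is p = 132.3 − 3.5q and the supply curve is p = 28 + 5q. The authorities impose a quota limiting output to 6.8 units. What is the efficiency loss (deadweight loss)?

127.19

Competitive equilibrium: 132.3 − 3.5q = 28 + 5q → q* = 12.2706, p* = 89.3529.
At q = 6.8: demand price = 132.3 − 3.5·6.8 = 108.5; supply price = 28 + 5·6.8 = 62.
Δq = 12.2706 − 6.8 = 5.4706; wedge = 108.5 − 62 = 46.5.
Deadweight loss = ½ × 5.4706 × 46.5 = 127.19.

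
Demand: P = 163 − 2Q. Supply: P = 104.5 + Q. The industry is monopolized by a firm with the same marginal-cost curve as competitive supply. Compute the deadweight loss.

Competitive equilibrium: 163 − 2Q = 104.5 + Q → Q* = 19.5, P* = 124.
Marginal revenue: MR = 163 − 4Q. Set MR = MC: 163 − 4Q = 104.5 + Q → Q_m = 11.7.
Price P_m = 163 − 2·11.7 = 139.6; MC(Q_m) = 104.5 + 1·11.7 = 116.2.
Competitive Q* = 19.5, so ΔQ = 7.8; wedge = 139.6 − 116.2 = 23.4.
The triangle = ½ × 7.8 × 23.4 = 91.26.

91.26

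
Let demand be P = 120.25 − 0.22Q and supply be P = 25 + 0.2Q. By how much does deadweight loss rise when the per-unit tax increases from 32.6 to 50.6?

1782.86

Competitive equilibrium: 120.25 − 0.22Q = 25 + 0.2Q → Q* = 226.7857, P* = 70.3571.
For a per-unit tax t: ΔQ = t/0.42, so DWL = ½·t·(t/0.42) = t²/0.84.
At t = 32.6: DWL = 1265.19. At t = 50.6: DWL = 3048.048.
Increase = 3048.048 − 1265.19 = 1782.86.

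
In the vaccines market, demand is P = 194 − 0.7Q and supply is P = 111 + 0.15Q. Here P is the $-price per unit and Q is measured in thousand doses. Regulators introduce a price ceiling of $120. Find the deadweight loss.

$602.35 thousand

Competitive equilibrium: 194 − 0.7Q = 111 + 0.15Q → Q* = 97.6471, P* = 125.6471.
At the ceiling P = 120, quantity supplied = (120 − 111)/0.15 = 60.
Willingness to pay at Q' = 60: 194 − 0.7·60 = 152.
ΔQ = 97.6471 − 60 = 37.6471; wedge = 152 − 120 = 32.
The triangle = ½ × 37.6471 × 32 = $602.35 thousand.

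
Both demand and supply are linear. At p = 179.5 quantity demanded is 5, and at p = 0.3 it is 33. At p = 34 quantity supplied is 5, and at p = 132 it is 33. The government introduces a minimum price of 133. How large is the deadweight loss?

273.36

Demand slope = (0.3 − 179.5)/(33 − 5) = −6.4, so p = 211.5 − 6.4q.
Supply slope = (132 − 34)/(33 − 5) = 3.5, so p = 16.5 + 3.5q.
Competitive equilibrium: 211.5 − 6.4q = 16.5 + 3.5q → q* = 19.69697, p* = 85.43939.
At the floor p = 133, quantity demanded = (211.5 − 133)/6.4 = 12.26563.
Sellers' marginal cost at q' = 12.26563: 16.5 + 3.5·12.26563 = 59.42971.
Δq = 19.69697 − 12.26563 = 7.43134; wedge = 133 − 59.42971 = 73.57029.
Welfare loss = ½ × 7.43134 × 73.57029 = 273.36.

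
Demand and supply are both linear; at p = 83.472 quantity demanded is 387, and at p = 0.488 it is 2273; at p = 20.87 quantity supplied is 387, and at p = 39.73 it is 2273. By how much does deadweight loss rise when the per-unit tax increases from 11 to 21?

2962.96

Demand slope = (0.488 − 83.472)/(2273 − 387) = −0.044, so p = 100.5 − 0.044q.
Supply slope = (39.73 − 20.87)/(2273 − 387) = 0.01, so p = 17 + 0.01q.
Competitive equilibrium: 100.5 − 0.044q = 17 + 0.01q → q* = 1546.2963, p* = 32.463.
For a per-unit tax t: Δq = t/0.054, so DWL = ½·t·(t/0.054) = t²/0.108.
At t = 11: DWL = 1120.37. At t = 21: DWL = 4083.333.
Increase = 4083.333 − 1120.37 = 2962.96.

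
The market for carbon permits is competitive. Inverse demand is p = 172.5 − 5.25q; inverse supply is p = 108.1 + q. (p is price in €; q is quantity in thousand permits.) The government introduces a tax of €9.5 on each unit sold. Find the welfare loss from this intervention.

Competitive equilibrium: 172.5 − 5.25q = 108.1 + q → q* = 10.304, p* = 118.404.
With the tax, the buyer price exceeds the seller price by 9.5: (172.5 − 5.25q) − (108.1 + q) = 9.5 → q' = 8.784.
Δq = 10.304 − 8.784 = 1.52; the wedge equals the tax, 9.5.
The triangle = ½ × 1.52 × 9.5 = €7.22 thousand.

€7.22 thousand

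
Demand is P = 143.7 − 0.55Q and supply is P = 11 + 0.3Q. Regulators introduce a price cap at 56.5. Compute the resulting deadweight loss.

Competitive equilibrium: 143.7 − 0.55Q = 11 + 0.3Q → Q* = 156.1176, P* = 57.8353.
At the ceiling P = 56.5, quantity supplied = (56.5 − 11)/0.3 = 151.6667.
Willingness to pay at Q' = 151.6667: 143.7 − 0.55·151.6667 = 60.2833.
ΔQ = 156.1176 − 151.6667 = 4.4509; wedge = 60.2833 − 56.5 = 3.7833.
Welfare loss = ½ × 4.4509 × 3.7833 = 8.42.

8.42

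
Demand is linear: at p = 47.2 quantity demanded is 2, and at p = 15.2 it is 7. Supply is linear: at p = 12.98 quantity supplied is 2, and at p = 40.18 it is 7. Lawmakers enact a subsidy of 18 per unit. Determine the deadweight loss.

13.68

Demand slope = (15.2 − 47.2)/(7 − 2) = −6.4, so p = 60 − 6.4q.
Supply slope = (40.18 − 12.98)/(7 − 2) = 5.44, so p = 2.1 + 5.44q.
Competitive equilibrium: 60 − 6.4q = 2.1 + 5.44q → q* = 4.8902, p* = 28.7027.
The subsidy lowers effective supply by 18: p = 5.44q − 15.9.
New quantity: 60 − 6.4q = 5.44q − 15.9 → q' = 6.4105.
Overproduction Δq = 6.4105 − 4.8902 = 1.5203; wedge = subsidy = 18.
DWL = ½ × 1.5203 × 18 = 13.68.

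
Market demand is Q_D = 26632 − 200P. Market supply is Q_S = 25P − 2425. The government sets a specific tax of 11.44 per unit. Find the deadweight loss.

In inverse form: demand P = 133.16 − 0.005Q, supply P = 97 + 0.04Q.
Competitive equilibrium: 133.16 − 0.005Q = 97 + 0.04Q → Q* = 803.5556, P* = 129.1422.
With the tax, the buyer price exceeds the seller price by 11.44: (133.16 − 0.005Q) − (97 + 0.04Q) = 11.44 → Q' = 549.3333.
ΔQ = 803.5556 − 549.3333 = 254.2223; the wedge equals the tax, 11.44.
The triangle = ½ × 254.2223 × 11.44 = 1454.15.

1454.15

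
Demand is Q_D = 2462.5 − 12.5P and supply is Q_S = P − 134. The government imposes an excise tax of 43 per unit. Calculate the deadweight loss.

In inverse form: demand P = 197 − 0.08Q, supply P = 134 + Q.
Competitive equilibrium: 197 − 0.08Q = 134 + Q → Q* = 58.3333, P* = 192.3333.
With the tax, the buyer price exceeds the seller price by 43: (197 − 0.08Q) − (134 + Q) = 43 → Q' = 18.5185.
ΔQ = 58.3333 − 18.5185 = 39.8148; the wedge equals the tax, 43.
Deadweight loss = ½ × 39.8148 × 43 = 856.02.

856.02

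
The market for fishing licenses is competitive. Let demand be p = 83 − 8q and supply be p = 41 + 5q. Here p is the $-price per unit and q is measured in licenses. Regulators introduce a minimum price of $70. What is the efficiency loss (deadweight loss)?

Competitive equilibrium: 83 − 8q = 41 + 5q → q* = 3.2308, p* = 57.1538.
At the floor p = 70, quantity demanded = (83 − 70)/8 = 1.625.
Sellers' marginal cost at q' = 1.625: 41 + 5·1.625 = 49.125.
Δq = 3.2308 − 1.625 = 1.6058; wedge = 70 − 49.125 = 20.875.
The triangle = ½ × 1.6058 × 20.875 = $16.76.

$16.76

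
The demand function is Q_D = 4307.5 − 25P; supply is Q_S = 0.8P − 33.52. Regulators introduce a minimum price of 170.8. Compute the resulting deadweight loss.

2607.79

In inverse form: demand P = 172.3 − 0.04Q, supply P = 41.9 + 1.25Q.
Competitive equilibrium: 172.3 − 0.04Q = 41.9 + 1.25Q → Q* = 101.0853, P* = 168.2566.
At the floor P = 170.8, quantity demanded = (172.3 − 170.8)/0.04 = 37.5.
Sellers' marginal cost at Q' = 37.5: 41.9 + 1.25·37.5 = 88.775.
ΔQ = 101.0853 − 37.5 = 63.5853; wedge = 170.8 − 88.775 = 82.025.
DWL = ½ × 63.5853 × 82.025 = 2607.79.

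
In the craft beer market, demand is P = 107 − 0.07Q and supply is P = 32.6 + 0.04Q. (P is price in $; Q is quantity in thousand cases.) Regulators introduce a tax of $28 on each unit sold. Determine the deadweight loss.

Competitive equilibrium: 107 − 0.07Q = 32.6 + 0.04Q → Q* = 676.3636, P* = 59.6545.
With the tax, the buyer price exceeds the seller price by 28: (107 − 0.07Q) − (32.6 + 0.04Q) = 28 → Q' = 421.8182.
ΔQ = 676.3636 − 421.8182 = 254.5454; the wedge equals the tax, 28.
Welfare loss = ½ × 254.5454 × 28 = $3563.64 thousand.

$3563.64 thousand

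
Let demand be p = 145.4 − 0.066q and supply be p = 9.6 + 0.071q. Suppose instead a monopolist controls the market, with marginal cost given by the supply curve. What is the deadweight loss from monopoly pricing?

Competitive equilibrium: 145.4 − 0.066q = 9.6 + 0.071q → q* = 991.24088, p* = 79.9781.
Marginal revenue: MR = 145.4 − 0.132q. Set MR = MC: 145.4 − 0.132q = 9.6 + 0.071q → q_m = 668.96552.
Price p_m = 145.4 − 0.066·668.96552 = 101.24828; MC(q_m) = 9.6 + 0.071·668.96552 = 57.09655.
Competitive q* = 991.24088, so Δq = 322.27536; wedge = 101.24828 − 57.09655 = 44.15173.
The triangle = ½ × 322.27536 × 44.15173 = 7114.51.

7114.51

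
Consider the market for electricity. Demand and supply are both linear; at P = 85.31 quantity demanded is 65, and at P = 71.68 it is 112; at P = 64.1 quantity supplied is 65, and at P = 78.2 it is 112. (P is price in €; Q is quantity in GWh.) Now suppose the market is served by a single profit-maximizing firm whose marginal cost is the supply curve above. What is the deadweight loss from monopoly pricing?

Demand slope = (71.68 − 85.31)/(112 − 65) = −0.29, so P = 104.16 − 0.29Q.
Supply slope = (78.2 − 64.1)/(112 − 65) = 0.3, so P = 44.6 + 0.3Q.
Competitive equilibrium: 104.16 − 0.29Q = 44.6 + 0.3Q → Q* = 100.9492, P* = 74.8847.
Marginal revenue: MR = 104.16 − 0.58Q. Set MR = MC: 104.16 − 0.58Q = 44.6 + 0.3Q → Q_m = 67.6818.
Price P_m = 104.16 − 0.29·67.6818 = 84.5323; MC(Q_m) = 44.6 + 0.3·67.6818 = 64.9045.
Competitive Q* = 100.9492, so ΔQ = 33.2674; wedge = 84.5323 − 64.9045 = 19.6278.
Deadweight loss = ½ × 33.2674 × 19.6278 = €326.48.

€326.48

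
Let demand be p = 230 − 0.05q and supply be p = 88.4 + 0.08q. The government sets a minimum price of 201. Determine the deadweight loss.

Competitive equilibrium: 230 − 0.05q = 88.4 + 0.08q → q* = 1089.2308, p* = 175.5385.
At the floor p = 201, quantity demanded = (230 − 201)/0.05 = 580.
Sellers' marginal cost at q' = 580: 88.4 + 0.08·580 = 134.8.
Δq = 1089.2308 − 580 = 509.2308; wedge = 201 − 134.8 = 66.2.
Welfare loss = ½ × 509.2308 × 66.2 = 16855.54.

16855.54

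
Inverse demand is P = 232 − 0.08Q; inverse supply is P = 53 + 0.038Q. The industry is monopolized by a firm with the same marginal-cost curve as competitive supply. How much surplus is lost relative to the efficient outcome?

Competitive equilibrium: 232 − 0.08Q = 53 + 0.038Q → Q* = 1516.94915, P* = 110.64407.
Marginal revenue: MR = 232 − 0.16Q. Set MR = MC: 232 − 0.16Q = 53 + 0.038Q → Q_m = 904.0404.
Price P_m = 232 − 0.08·904.0404 = 159.67677; MC(Q_m) = 53 + 0.038·904.0404 = 87.35354.
Competitive Q* = 1516.94915, so ΔQ = 612.90875; wedge = 159.67677 − 87.35354 = 72.32323.
DWL = ½ × 612.90875 × 72.32323 = 22163.77.

22163.77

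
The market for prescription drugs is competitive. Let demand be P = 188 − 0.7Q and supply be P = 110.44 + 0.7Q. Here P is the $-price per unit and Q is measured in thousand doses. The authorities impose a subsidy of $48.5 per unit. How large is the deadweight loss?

Competitive equilibrium: 188 − 0.7Q = 110.44 + 0.7Q → Q* = 55.4, P* = 149.22.
The subsidy lowers effective supply by 48.5: P = 61.94 + 0.7Q.
New quantity: 188 − 0.7Q = 61.94 + 0.7Q → Q' = 90.0429.
Overproduction ΔQ = 90.0429 − 55.4 = 34.6429; wedge = subsidy = 48.5.
Welfare loss = ½ × 34.6429 × 48.5 = $840.09 thousand.

$840.09 thousand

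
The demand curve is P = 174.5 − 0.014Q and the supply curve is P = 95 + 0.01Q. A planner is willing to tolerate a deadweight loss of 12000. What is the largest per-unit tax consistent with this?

Competitive equilibrium: 174.5 − 0.014Q = 95 + 0.01Q → Q* = 3312.5, P* = 128.125.
A tax t gives ΔQ = t/0.024 and wedge t, so DWL = t²/0.048.
t²/0.048 = 12000 → t² = 576 → t = 24.

24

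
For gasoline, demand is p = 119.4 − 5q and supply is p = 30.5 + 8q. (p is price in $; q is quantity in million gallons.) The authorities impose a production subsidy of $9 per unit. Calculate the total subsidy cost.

$67.78 million

Competitive equilibrium: 119.4 − 5q = 30.5 + 8q → q* = 6.8385, p* = 85.2077.
The subsidy lowers effective supply by 9: p = 21.5 + 8q.
New quantity: 119.4 − 5q = 21.5 + 8q → q' = 7.5308.
Total subsidy cost = 9 × 7.5308 = $67.78 million.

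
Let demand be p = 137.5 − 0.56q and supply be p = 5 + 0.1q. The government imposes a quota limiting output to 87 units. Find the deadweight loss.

Competitive equilibrium: 137.5 − 0.56q = 5 + 0.1q → q* = 200.7576, p* = 25.0758.
At q = 87: demand price = 137.5 − 0.56·87 = 88.78; supply price = 5 + 0.1·87 = 13.7.
Δq = 200.7576 − 87 = 113.7576; wedge = 88.78 − 13.7 = 75.08.
Welfare loss = ½ × 113.7576 × 75.08 = 4270.46.

4270.46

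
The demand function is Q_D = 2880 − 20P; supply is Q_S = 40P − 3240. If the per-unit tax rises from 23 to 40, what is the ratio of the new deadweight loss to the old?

3.025

In inverse form: demand P = 144 − 0.05Q, supply P = 81 + 0.025Q.
Competitive equilibrium: 144 − 0.05Q = 81 + 0.025Q → Q* = 840, P* = 102.
For a per-unit tax t: ΔQ = t/0.075, so DWL = ½·t·(t/0.075) = t²/0.15.
At t = 23: DWL = 3526.667. At t = 40: DWL = 10666.667.
Ratio = (40/23)² = 3.025.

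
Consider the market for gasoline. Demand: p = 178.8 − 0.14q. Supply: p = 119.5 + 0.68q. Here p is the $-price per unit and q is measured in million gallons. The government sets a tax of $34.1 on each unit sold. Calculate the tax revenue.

$1047.95 million

Competitive equilibrium: 178.8 − 0.14q = 119.5 + 0.68q → q* = 72.3171, p* = 168.6756.
With the tax, the buyer price exceeds the seller price by 34.1: (178.8 − 0.14q) − (119.5 + 0.68q) = 34.1 → q' = 30.7317.
Tax revenue = 34.1 × 30.7317 = $1047.95 million.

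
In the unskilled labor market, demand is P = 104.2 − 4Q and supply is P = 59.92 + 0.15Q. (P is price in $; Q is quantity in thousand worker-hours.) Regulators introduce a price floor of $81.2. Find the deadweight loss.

Competitive equilibrium: 104.2 − 4Q = 59.92 + 0.15Q → Q* = 10.6699, P* = 61.5205.
At the floor P = 81.2, quantity demanded = (104.2 − 81.2)/4 = 5.75.
Sellers' marginal cost at Q' = 5.75: 59.92 + 0.15·5.75 = 60.7825.
ΔQ = 10.6699 − 5.75 = 4.9199; wedge = 81.2 − 60.7825 = 20.4175.
Welfare loss = ½ × 4.9199 × 20.4175 = $50.23 thousand.

$50.23 thousand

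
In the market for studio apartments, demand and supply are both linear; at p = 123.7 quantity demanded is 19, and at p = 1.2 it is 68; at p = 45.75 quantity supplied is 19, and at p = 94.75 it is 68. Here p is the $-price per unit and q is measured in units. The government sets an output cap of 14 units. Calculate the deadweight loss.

Demand slope = (1.2 − 123.7)/(68 − 19) = −2.5, so p = 171.2 − 2.5q.
Supply slope = (94.75 − 45.75)/(68 − 19) = 1, so p = 26.75 + q.
Competitive equilibrium: 171.2 − 2.5q = 26.75 + q → q* = 41.2714, p* = 68.0214.
At q = 14: demand price = 171.2 − 2.5·14 = 136.2; supply price = 26.75 + 1·14 = 40.75.
Δq = 41.2714 − 14 = 27.2714; wedge = 136.2 − 40.75 = 95.45.
Deadweight loss = ½ × 27.2714 × 95.45 = $1301.53.

$1301.53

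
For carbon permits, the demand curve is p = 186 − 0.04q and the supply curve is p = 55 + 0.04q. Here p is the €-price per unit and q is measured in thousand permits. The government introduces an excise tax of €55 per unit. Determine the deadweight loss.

€18906.25 thousand

Competitive equilibrium: 186 − 0.04q = 55 + 0.04q → q* = 1637.5, p* = 120.5.
With the tax, the buyer price exceeds the seller price by 55: (186 − 0.04q) − (55 + 0.04q) = 55 → q' = 950.
Δq = 1637.5 − 950 = 687.5; the wedge equals the tax, 55.
Welfare loss = ½ × 687.5 × 55 = €18906.25 thousand.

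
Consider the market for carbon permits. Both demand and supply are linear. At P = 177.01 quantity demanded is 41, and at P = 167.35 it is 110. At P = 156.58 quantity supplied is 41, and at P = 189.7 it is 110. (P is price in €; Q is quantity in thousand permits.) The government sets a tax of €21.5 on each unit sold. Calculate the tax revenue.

€844.40 thousand

Demand slope = (167.35 − 177.01)/(110 − 41) = −0.14, so P = 182.75 − 0.14Q.
Supply slope = (189.7 − 156.58)/(110 − 41) = 0.48, so P = 136.9 + 0.48Q.
Competitive equilibrium: 182.75 − 0.14Q = 136.9 + 0.48Q → Q* = 73.9516, P* = 172.3968.
With the tax, the buyer price exceeds the seller price by 21.5: (182.75 − 0.14Q) − (136.9 + 0.48Q) = 21.5 → Q' = 39.2742.
Tax revenue = 21.5 × 39.2742 = €844.40 thousand.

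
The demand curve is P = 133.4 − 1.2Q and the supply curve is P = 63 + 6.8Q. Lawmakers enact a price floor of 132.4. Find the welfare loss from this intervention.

253.87

Competitive equilibrium: 133.4 − 1.2Q = 63 + 6.8Q → Q* = 8.8, P* = 122.84.
At the floor P = 132.4, quantity demanded = (133.4 − 132.4)/1.2 = 0.8333.
Sellers' marginal cost at Q' = 0.8333: 63 + 6.8·0.8333 = 68.6664.
ΔQ = 8.8 − 0.8333 = 7.9667; wedge = 132.4 − 68.6664 = 63.7336.
Deadweight loss = ½ × 7.9667 × 63.7336 = 253.87.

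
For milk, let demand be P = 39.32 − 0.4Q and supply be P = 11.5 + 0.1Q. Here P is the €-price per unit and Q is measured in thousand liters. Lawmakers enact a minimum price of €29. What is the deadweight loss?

Competitive equilibrium: 39.32 − 0.4Q = 11.5 + 0.1Q → Q* = 55.64, P* = 17.064.
At the floor P = 29, quantity demanded = (39.32 − 29)/0.4 = 25.8.
Sellers' marginal cost at Q' = 25.8: 11.5 + 0.1·25.8 = 14.08.
ΔQ = 55.64 − 25.8 = 29.84; wedge = 29 − 14.08 = 14.92.
DWL = ½ × 29.84 × 14.92 = €222.61 thousand.

€222.61 thousand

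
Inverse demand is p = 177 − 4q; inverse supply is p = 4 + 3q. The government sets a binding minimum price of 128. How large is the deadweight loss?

Competitive equilibrium: 177 − 4q = 4 + 3q → q* = 24.71429, p* = 78.14286.
At the floor p = 128, quantity demanded = (177 − 128)/4 = 12.25.
Sellers' marginal cost at q' = 12.25: 4 + 3·12.25 = 40.75.
Δq = 24.71429 − 12.25 = 12.46429; wedge = 128 − 40.75 = 87.25.
The triangle = ½ × 12.46429 × 87.25 = 543.75.

543.75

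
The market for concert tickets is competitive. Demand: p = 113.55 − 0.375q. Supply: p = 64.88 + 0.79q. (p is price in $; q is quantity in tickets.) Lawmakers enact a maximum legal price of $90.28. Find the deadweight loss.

$53.96

Competitive equilibrium: 113.55 − 0.375q = 64.88 + 0.79q → q* = 41.7768, p* = 97.8837.
At the ceiling p = 90.28, quantity supplied = (90.28 − 64.88)/0.79 = 32.1519.
Willingness to pay at q' = 32.1519: 113.55 − 0.375·32.1519 = 101.493.
Δq = 41.7768 − 32.1519 = 9.6249; wedge = 101.493 − 90.28 = 11.213.
The triangle = ½ × 9.6249 × 11.213 = $53.96.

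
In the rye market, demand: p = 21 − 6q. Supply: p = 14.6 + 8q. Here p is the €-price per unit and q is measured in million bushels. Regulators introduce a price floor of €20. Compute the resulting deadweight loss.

€0.59 million

Competitive equilibrium: 21 − 6q = 14.6 + 8q → q* = 0.4571, p* = 18.2571.
At the floor p = 20, quantity demanded = (21 − 20)/6 = 0.1667.
Sellers' marginal cost at q' = 0.1667: 14.6 + 8·0.1667 = 15.9336.
Δq = 0.4571 − 0.1667 = 0.2904; wedge = 20 − 15.9336 = 4.0664.
The triangle = ½ × 0.2904 × 4.0664 = €0.59 million.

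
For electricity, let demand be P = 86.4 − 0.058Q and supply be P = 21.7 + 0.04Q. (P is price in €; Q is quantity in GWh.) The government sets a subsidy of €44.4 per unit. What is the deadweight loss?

€10057.96

Competitive equilibrium: 86.4 − 0.058Q = 21.7 + 0.04Q → Q* = 660.2041, P* = 48.1082.
The subsidy lowers effective supply by 44.4: P = 0.04Q − 22.7.
New quantity: 86.4 − 0.058Q = 0.04Q − 22.7 → Q' = 1113.2653.
Overproduction ΔQ = 1113.2653 − 660.2041 = 453.0612; wedge = subsidy = 44.4.
Welfare loss = ½ × 453.0612 × 44.4 = €10057.96.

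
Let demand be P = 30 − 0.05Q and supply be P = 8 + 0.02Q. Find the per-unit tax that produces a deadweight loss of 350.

7

Competitive equilibrium: 30 − 0.05Q = 8 + 0.02Q → Q* = 314.2857, P* = 14.2857.
A tax t gives ΔQ = t/0.07 and wedge t, so DWL = t²/0.14.
t²/0.14 = 350 → t² = 49 → t = 7.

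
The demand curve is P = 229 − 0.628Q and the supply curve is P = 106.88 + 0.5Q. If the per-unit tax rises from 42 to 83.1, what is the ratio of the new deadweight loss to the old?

Competitive equilibrium: 229 − 0.628Q = 106.88 + 0.5Q → Q* = 108.2624, P* = 161.0112.
For a per-unit tax t: ΔQ = t/1.128, so DWL = ½·t·(t/1.128) = t²/2.256.
At t = 42: DWL = 781.915. At t = 83.1: DWL = 3060.997.
Ratio = (83.1/42)² = 3.915.

3.915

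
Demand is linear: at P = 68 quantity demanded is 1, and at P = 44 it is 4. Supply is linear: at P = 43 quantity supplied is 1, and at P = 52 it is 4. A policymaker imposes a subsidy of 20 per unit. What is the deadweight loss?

18.18

Demand slope = (44 − 68)/(4 − 1) = −8, so P = 76 − 8Q.
Supply slope = (52 − 43)/(4 − 1) = 3, so P = 40 + 3Q.
Competitive equilibrium: 76 − 8Q = 40 + 3Q → Q* = 3.2727, P* = 49.8182.
The subsidy lowers effective supply by 20: P = 20 + 3Q.
New quantity: 76 − 8Q = 20 + 3Q → Q' = 5.0909.
Overproduction ΔQ = 5.0909 − 3.2727 = 1.8182; wedge = subsidy = 20.
The triangle = ½ × 1.8182 × 20 = 18.18.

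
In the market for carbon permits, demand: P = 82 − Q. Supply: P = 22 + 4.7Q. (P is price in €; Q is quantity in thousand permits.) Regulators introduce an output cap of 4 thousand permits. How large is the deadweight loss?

€121.39 thousand

Competitive equilibrium: 82 − Q = 22 + 4.7Q → Q* = 10.5263, P* = 71.4737.
At Q = 4: demand price = 82 − 1·4 = 78; supply price = 22 + 4.7·4 = 40.8.
ΔQ = 10.5263 − 4 = 6.5263; wedge = 78 − 40.8 = 37.2.
The triangle = ½ × 6.5263 × 37.2 = €121.39 thousand.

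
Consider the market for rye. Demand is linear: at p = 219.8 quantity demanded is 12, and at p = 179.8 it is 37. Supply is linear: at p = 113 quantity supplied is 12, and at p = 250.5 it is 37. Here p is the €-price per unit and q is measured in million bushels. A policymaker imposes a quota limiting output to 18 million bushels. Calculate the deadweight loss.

Demand slope = (179.8 − 219.8)/(37 − 12) = −1.6, so p = 239 − 1.6q.
Supply slope = (250.5 − 113)/(37 − 12) = 5.5, so p = 47 + 5.5q.
Competitive equilibrium: 239 − 1.6q = 47 + 5.5q → q* = 27.0423, p* = 195.7324.
At q = 18: demand price = 239 − 1.6·18 = 210.2; supply price = 47 + 5.5·18 = 146.
Δq = 27.0423 − 18 = 9.0423; wedge = 210.2 − 146 = 64.2.
Welfare loss = ½ × 9.0423 × 64.2 = €290.26 million.

€290.26 million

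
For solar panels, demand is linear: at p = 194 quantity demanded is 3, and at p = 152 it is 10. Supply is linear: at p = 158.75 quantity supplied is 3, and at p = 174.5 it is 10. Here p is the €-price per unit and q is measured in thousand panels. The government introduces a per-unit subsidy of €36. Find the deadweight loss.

€78.55 thousand

Demand slope = (152 − 194)/(10 − 3) = −6, so p = 212 − 6q.
Supply slope = (174.5 − 158.75)/(10 − 3) = 2.25, so p = 152 + 2.25q.
Competitive equilibrium: 212 − 6q = 152 + 2.25q → q* = 7.2727, p* = 168.3636.
The subsidy lowers effective supply by 36: p = 116 + 2.25q.
New quantity: 212 − 6q = 116 + 2.25q → q' = 11.6364.
Overproduction Δq = 11.6364 − 7.2727 = 4.3637; wedge = subsidy = 36.
Deadweight loss = ½ × 4.3637 × 36 = €78.55 thousand.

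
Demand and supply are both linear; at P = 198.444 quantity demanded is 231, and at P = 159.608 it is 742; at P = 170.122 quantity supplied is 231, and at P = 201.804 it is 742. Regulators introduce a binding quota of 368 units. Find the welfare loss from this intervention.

321.24

Demand slope = (159.608 − 198.444)/(742 − 231) = −0.076, so P = 216 − 0.076Q.
Supply slope = (201.804 − 170.122)/(742 − 231) = 0.062, so P = 155.8 + 0.062Q.
Competitive equilibrium: 216 − 0.076Q = 155.8 + 0.062Q → Q* = 436.2319, P* = 182.8464.
At Q = 368: demand price = 216 − 0.076·368 = 188.032; supply price = 155.8 + 0.062·368 = 178.616.
ΔQ = 436.2319 − 368 = 68.2319; wedge = 188.032 − 178.616 = 9.416.
The triangle = ½ × 68.2319 × 9.416 = 321.24.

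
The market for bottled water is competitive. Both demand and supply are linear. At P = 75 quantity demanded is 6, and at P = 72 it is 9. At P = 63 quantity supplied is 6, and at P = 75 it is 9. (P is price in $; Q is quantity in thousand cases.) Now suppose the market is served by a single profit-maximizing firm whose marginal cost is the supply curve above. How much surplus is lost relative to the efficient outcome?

Demand slope = (72 − 75)/(9 − 6) = −1, so P = 81 − Q.
Supply slope = (75 − 63)/(9 − 6) = 4, so P = 39 + 4Q.
Competitive equilibrium: 81 − Q = 39 + 4Q → Q* = 8.4, P* = 72.6.
Marginal revenue: MR = 81 − 2Q. Set MR = MC: 81 − 2Q = 39 + 4Q → Q_m = 7.
Price P_m = 81 − 1·7 = 74; MC(Q_m) = 39 + 4·7 = 67.
Competitive Q* = 8.4, so ΔQ = 1.4; wedge = 74 − 67 = 7.
Deadweight loss = ½ × 1.4 × 7 = $4.90 thousand.

$4.90 thousand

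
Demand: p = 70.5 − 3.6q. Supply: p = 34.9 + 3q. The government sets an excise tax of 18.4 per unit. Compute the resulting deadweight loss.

Competitive equilibrium: 70.5 − 3.6q = 34.9 + 3q → q* = 5.3939, p* = 51.0818.
With the tax, the buyer price exceeds the seller price by 18.4: (70.5 − 3.6q) − (34.9 + 3q) = 18.4 → q' = 2.6061.
Δq = 5.3939 − 2.6061 = 2.7878; the wedge equals the tax, 18.4.
DWL = ½ × 2.7878 × 18.4 = 25.65.

25.65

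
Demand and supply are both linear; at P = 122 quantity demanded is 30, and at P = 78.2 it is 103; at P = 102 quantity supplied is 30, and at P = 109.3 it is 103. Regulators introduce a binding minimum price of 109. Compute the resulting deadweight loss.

16.69

Demand slope = (78.2 − 122)/(103 − 30) = −0.6, so P = 140 − 0.6Q.
Supply slope = (109.3 − 102)/(103 − 30) = 0.1, so P = 99 + 0.1Q.
Competitive equilibrium: 140 − 0.6Q = 99 + 0.1Q → Q* = 58.5714, P* = 104.8571.
At the floor P = 109, quantity demanded = (140 − 109)/0.6 = 51.6667.
Sellers' marginal cost at Q' = 51.6667: 99 + 0.1·51.6667 = 104.1667.
ΔQ = 58.5714 − 51.6667 = 6.9047; wedge = 109 − 104.1667 = 4.8333.
The triangle = ½ × 6.9047 × 4.8333 = 16.69.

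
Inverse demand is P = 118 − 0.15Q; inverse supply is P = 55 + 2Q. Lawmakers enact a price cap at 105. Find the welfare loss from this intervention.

19.90

Competitive equilibrium: 118 − 0.15Q = 55 + 2Q → Q* = 29.3023, P* = 113.6047.
At the ceiling P = 105, quantity supplied = (105 − 55)/2 = 25.
Willingness to pay at Q' = 25: 118 − 0.15·25 = 114.25.
ΔQ = 29.3023 − 25 = 4.3023; wedge = 114.25 − 105 = 9.25.
The triangle = ½ × 4.3023 × 9.25 = 19.90.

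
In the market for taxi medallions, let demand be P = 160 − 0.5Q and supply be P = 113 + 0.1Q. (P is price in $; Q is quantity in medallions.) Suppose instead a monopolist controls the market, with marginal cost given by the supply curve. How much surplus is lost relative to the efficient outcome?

$380.34

Competitive equilibrium: 160 − 0.5Q = 113 + 0.1Q → Q* = 78.3333, P* = 120.8333.
Marginal revenue: MR = 160 − Q. Set MR = MC: 160 − Q = 113 + 0.1Q → Q_m = 42.7273.
Price P_m = 160 − 0.5·42.7273 = 138.6364; MC(Q_m) = 113 + 0.1·42.7273 = 117.2727.
Competitive Q* = 78.3333, so ΔQ = 35.606; wedge = 138.6364 − 117.2727 = 21.3637.
The triangle = ½ × 35.606 × 21.3637 = $380.34.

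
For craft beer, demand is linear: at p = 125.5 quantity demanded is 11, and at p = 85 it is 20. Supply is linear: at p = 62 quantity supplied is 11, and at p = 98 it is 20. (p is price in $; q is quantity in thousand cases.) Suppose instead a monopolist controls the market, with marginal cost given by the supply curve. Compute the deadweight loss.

$173.74 thousand

Demand slope = (85 − 125.5)/(20 − 11) = −4.5, so p = 175 − 4.5q.
Supply slope = (98 − 62)/(20 − 11) = 4, so p = 18 + 4q.
Competitive equilibrium: 175 − 4.5q = 18 + 4q → q* = 18.4706, p* = 91.8824.
Marginal revenue: MR = 175 − 9q. Set MR = MC: 175 − 9q = 18 + 4q → q_m = 12.0769.
Price p_m = 175 − 4.5·12.0769 = 120.654; MC(q_m) = 18 + 4·12.0769 = 66.3076.
Competitive q* = 18.4706, so Δq = 6.3937; wedge = 120.654 − 66.3076 = 54.3464.
The triangle = ½ × 6.3937 × 54.3464 = $173.74 thousand.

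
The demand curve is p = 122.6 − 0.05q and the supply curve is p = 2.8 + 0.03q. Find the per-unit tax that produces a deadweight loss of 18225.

54

Competitive equilibrium: 122.6 − 0.05q = 2.8 + 0.03q → q* = 1497.5, p* = 47.725.
A tax t gives Δq = t/0.08 and wedge t, so DWL = t²/0.16.
t²/0.16 = 18225 → t² = 2916 → t = 54.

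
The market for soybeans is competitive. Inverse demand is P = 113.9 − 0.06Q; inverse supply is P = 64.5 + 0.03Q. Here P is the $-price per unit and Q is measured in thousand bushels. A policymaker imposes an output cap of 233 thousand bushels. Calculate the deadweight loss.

$4490.36 thousand

Competitive equilibrium: 113.9 − 0.06Q = 64.5 + 0.03Q → Q* = 548.8889, P* = 80.9667.
At Q = 233: demand price = 113.9 − 0.06·233 = 99.92; supply price = 64.5 + 0.03·233 = 71.49.
ΔQ = 548.8889 − 233 = 315.8889; wedge = 99.92 − 71.49 = 28.43.
Deadweight loss = ½ × 315.8889 × 28.43 = $4490.36 thousand.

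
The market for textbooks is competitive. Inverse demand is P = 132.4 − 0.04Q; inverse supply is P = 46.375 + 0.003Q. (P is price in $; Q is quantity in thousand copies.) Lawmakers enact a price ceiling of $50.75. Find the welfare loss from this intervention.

Competitive equilibrium: 132.4 − 0.04Q = 46.375 + 0.003Q → Q* = 2000.5814, P* = 52.37674.
At the ceiling P = 50.75, quantity supplied = (50.75 − 46.375)/0.003 = 1458.33333.
Willingness to pay at Q' = 1458.33333: 132.4 − 0.04·1458.33333 = 74.06667.
ΔQ = 2000.5814 − 1458.33333 = 542.24807; wedge = 74.06667 − 50.75 = 23.31667.
Welfare loss = ½ × 542.24807 × 23.31667 = $6321.71 thousand.

$6321.71 thousand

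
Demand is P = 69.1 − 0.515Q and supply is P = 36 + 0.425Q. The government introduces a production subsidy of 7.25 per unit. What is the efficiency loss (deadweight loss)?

Competitive equilibrium: 69.1 − 0.515Q = 36 + 0.425Q → Q* = 35.2128, P* = 50.9654.
The subsidy lowers effective supply by 7.25: P = 28.75 + 0.425Q.
New quantity: 69.1 − 0.515Q = 28.75 + 0.425Q → Q' = 42.9255.
Overproduction ΔQ = 42.9255 − 35.2128 = 7.7127; wedge = subsidy = 7.25.
The triangle = ½ × 7.7127 × 7.25 = 27.96.

27.96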